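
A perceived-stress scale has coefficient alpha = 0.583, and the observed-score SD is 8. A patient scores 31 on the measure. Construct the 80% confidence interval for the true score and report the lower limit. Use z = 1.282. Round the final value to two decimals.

SEM = 8.00000 * √(1 − 0.58300) = 8.00000 * √0.41700 ≈ 8.00000 * 0.64576 ≈ 5.16604
Half-width = 1.282*5.16604 ≈ 6.62287
Lower limit = 31 − 6.62287 ≈ 24.37713

24.38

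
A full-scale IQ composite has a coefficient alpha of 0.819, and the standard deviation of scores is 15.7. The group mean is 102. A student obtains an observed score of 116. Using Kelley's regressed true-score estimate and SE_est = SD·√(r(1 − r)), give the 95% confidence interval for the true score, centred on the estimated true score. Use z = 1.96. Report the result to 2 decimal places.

[101.62, 125.31]

Estimated true score = 0.819*116 + (1 − 0.819)*102 ≈ 113.466
SE_est = SD * √(r(1 − r)) = 15.700 * √0.148 ≈ 15.700 * 0.385 ≈ 6.045
CI = 113.466 ± 1.96 * 6.045 → [101.618, 125.314]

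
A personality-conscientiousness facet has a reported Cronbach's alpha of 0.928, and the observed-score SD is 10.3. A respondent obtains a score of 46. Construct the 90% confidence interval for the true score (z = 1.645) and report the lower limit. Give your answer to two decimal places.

41.45

SEM = 10.300 · √(1 − 0.928) = 10.300 · √0.072 ≈ 10.300 · 0.268 ≈ 2.764
Half-width = 1.645·2.764 ≈ 4.546
Lower bound: 46 − 4.546 = 41.454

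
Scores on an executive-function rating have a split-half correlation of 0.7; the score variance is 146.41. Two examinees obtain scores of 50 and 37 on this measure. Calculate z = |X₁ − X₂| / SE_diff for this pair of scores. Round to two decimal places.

σ = 146.41^(1/2) = 12.100
Full-length reliability (Spearman-Brown) = 2(0.7)/(1+0.7) ≈ 0.824
SEM = 12.100 × √(1 − 0.824) = 12.100 × √0.176 ≈ 12.100 × 0.420 ≈ 5.083
SE_diff = SEM × √2 ≈ 5.083 × 1.414 ≈ 7.188
z = 13 / 7.188 ≈ 1.808

1.81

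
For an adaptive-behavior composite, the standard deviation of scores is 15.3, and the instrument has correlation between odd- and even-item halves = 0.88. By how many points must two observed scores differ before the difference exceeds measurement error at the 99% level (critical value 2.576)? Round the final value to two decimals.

14.08

Full-length reliability (Spearman-Brown) = 2(0.88)/(1+0.88) ≈ 0.93617
The standard error of measurement is 15.30000×√(1 − 0.93617) ≈ 15.30000×0.25265 ≈ 3.86548.
SE_diff = SEM × √2 ≈ 3.86548 × 1.41421 ≈ 5.46661
Minimum reliable difference = 2.576 × SE_diff ≈ 2.576 × 5.46661 ≈ 14.08199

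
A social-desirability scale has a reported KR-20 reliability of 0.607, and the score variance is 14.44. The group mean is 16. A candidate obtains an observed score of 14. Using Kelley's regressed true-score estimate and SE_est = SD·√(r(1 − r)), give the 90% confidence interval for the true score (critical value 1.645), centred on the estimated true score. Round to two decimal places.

SD = √14.44 ≈ 3.800
T̂ = r·X + (1 − r)·M = 0.607·14 + 0.393·16 = 8.498 + 6.288 ≈ 14.786
SE_est = SD · √(r(1 − r)) = 3.800 · √0.239 ≈ 3.800 · 0.488 ≈ 1.856
CI = 14.786 ± 1.645 · 1.856 → [11.733, 17.839]

[11.73, 17.84]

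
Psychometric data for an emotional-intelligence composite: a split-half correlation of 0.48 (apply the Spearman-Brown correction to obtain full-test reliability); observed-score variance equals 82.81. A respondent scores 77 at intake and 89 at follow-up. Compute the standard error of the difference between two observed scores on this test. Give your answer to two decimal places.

σ = 82.81^(1/2) = 9.100
Spearman-Brown: r = 2(0.48) / (1 + 0.48) = 0.960 / 1.480 ≃ 0.649
The standard error of measurement is 9.100×√(1 − 0.649) ≃ 9.100×0.593 ≃ 5.394.
SE_diff = SEM × √2 ≃ 5.394 × 1.414 ≃ 7.628

7.63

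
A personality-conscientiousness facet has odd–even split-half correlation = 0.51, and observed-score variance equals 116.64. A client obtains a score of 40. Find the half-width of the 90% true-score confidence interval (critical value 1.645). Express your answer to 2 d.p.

σ = 116.64^(1/2) = 10.80000
Spearman-Brown: r = 2(0.51) / (1 + 0.51) = 1.02000 / 1.51000 ≃ 0.67550
SEM = 10.80000*√(1 − 0.67550) ≃ 6.15224
1.645 * SEM ≃ 10.12044

10.12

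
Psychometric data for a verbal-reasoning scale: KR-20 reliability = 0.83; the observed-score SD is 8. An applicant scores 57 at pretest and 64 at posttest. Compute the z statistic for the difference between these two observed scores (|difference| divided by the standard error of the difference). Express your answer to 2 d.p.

1.50

The standard error of measurement is 8.000×√(1 − 0.830) ≈ 8.000×0.412 ≈ 3.298.
Standard error of the difference = 3.298·√2 ≈ 4.665
z = 7 / 4.665 ≈ 1.501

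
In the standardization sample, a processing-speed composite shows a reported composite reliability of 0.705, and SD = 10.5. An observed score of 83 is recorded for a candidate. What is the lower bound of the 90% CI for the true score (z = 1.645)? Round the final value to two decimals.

SEM = 10.500 · √(1 − 0.705) = 10.500 · √0.295 ≃ 10.500 · 0.543 ≃ 5.703
Margin = 1.645 · 5.703 ≃ 9.381
Lower bound: 83 − 9.381 = 73.619

73.62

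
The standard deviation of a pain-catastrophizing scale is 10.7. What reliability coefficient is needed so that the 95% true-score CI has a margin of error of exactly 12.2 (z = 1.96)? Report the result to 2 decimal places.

0.66

SEM needed = half-width / z = 12.2/1.96 ≈ 6.224
r = 1 − (SEM / SD)² = 1 − (6.224 / 10.7)² ≈ 1 − 0.338 ≈ 0.662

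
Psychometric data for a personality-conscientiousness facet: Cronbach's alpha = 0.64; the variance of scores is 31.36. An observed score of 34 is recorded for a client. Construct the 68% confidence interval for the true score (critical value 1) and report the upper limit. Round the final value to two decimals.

37.36

σ = 31.36^(1/2) = 5.600
SEM = 5.600 × √(1 − 0.640) = 5.600 × √0.360 ≈ 5.600 × 0.600 ≈ 3.360
Half-width = 1×3.360 ≈ 3.360
Upper limit = 34 + 3.360 ≈ 37.360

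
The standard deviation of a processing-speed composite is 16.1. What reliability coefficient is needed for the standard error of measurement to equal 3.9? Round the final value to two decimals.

0.94

Required reliability = 1 − (SEM/SD)² = 1 − 0.059 ≈ 0.941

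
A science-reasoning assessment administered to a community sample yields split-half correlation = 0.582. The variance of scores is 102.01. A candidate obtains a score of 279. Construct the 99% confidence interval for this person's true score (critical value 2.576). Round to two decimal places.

SD = √102.01 = 10.1000
Full-length reliability (Spearman-Brown) = 2(0.582)/(1+0.582) ≃ 0.7358
SEM = 10.1000*√(1 − 0.7358) ≃ 5.1917
2.576 * SEM ≃ 13.3737
Interval: (265.6263, 292.3737)

[265.63, 292.37]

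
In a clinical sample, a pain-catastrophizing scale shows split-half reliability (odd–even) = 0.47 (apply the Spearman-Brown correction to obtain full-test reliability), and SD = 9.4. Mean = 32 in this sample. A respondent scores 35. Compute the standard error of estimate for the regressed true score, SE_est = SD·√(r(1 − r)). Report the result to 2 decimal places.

4.51

r_full = 2·0.47 / (1 + 0.47) ≈ 0.63946
SE_est = 9.40000·√[r(1 − r)] ≈ 4.51349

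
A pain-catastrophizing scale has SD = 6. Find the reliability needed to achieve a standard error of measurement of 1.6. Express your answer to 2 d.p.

0.93

Required reliability = 1 − (SEM/SD)² = 1 − 0.071 ≈ 0.929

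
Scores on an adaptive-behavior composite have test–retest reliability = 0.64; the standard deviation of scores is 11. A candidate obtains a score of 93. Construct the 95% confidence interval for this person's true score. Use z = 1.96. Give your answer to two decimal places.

[80.06, 105.94]

SEM = 11.000 * √(1 − 0.640) = 11.000 * √0.360 ≈ 11.000 * 0.600 ≈ 6.600
Half-width = 1.96*6.600 ≈ 12.936
CI = 93 ± 12.936 → [80.064, 105.936]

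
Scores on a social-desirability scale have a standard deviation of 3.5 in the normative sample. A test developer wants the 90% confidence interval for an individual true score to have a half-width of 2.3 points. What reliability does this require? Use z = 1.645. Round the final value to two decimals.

0.84

SEM needed = half-width / z = 2.3/1.645 ≃ 1.3982
r = 1 − (SEM / SD)² = 1 − (1.3982 / 3.5)² ≃ 1 − 0.1596 ≃ 0.8404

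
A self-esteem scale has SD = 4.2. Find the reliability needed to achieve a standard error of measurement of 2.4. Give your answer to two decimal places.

0.67

r = 1 − (SEM / SD)² = 1 − (2.40000 / 4.2)² ≈ 1 − 0.32653 ≈ 0.67347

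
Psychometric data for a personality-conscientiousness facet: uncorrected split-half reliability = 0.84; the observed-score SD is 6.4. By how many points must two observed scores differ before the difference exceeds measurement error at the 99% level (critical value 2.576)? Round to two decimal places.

6.88

Full-length reliability (Spearman-Brown) = 2(0.84)/(1+0.84) ≈ 0.9130
SEM = 6.4000×√(1 − 0.9130) ≈ 1.8873
Standard error of the difference = 1.8873·√2 ≈ 2.6690
Smallest detectable difference = 2.576×2.6690 ≈ 6.8753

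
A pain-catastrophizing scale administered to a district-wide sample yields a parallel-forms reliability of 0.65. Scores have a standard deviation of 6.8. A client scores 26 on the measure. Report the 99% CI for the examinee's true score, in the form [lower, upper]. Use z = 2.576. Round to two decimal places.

The standard error of measurement is 6.8000×√(1 − 0.6500) ≈ 6.8000×0.5916 ≈ 4.0229.
2.576 × SEM ≈ 10.3631
99% CI: 26 ± 10.3631 = [15.6369, 36.3631]

[15.64, 36.36]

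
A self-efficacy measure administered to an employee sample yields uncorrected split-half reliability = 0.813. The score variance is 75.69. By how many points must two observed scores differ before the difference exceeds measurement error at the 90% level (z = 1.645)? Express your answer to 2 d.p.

SD = √75.69 = 8.7000
Full-length reliability (Spearman-Brown) = 2(0.813)/(1+0.813) ≃ 0.8969
SEM = 8.7000 × √(1 − 0.8969) = 8.7000 × √0.1031 ≃ 8.7000 × 0.3212 ≃ 2.7941
SE_diff = √2 × SEM ≃ 3.9514
Smallest detectable difference = 1.645×3.9514 ≃ 6.5001

6.50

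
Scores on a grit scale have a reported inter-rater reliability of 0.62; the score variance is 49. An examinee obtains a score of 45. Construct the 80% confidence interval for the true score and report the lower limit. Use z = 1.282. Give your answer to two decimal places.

SD = √49 ≈ 7.000
The standard error of measurement is 7.000·√(1 − 0.620) ≈ 7.000·0.616 ≈ 4.315.
Margin = 1.282 · 4.315 ≈ 5.532
Lower limit = 45 − 5.532 ≈ 39.468

39.47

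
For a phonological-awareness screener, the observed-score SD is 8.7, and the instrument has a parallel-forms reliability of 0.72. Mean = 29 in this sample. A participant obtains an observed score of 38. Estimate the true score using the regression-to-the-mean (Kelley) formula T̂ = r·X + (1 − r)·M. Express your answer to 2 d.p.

35.48

T̂ = 0.7200(38) + 0.2800(29) ≈ 35.4800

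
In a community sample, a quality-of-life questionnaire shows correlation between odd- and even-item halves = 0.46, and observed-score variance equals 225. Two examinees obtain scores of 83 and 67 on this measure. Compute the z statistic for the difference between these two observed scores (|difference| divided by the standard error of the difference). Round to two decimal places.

SD = √225 = 15.000
Full-length reliability (Spearman-Brown) = 2(0.46)/(1+0.46) ≈ 0.630
SEM = 15.000 · √(1 − 0.630) = 15.000 · √0.370 ≈ 15.000 · 0.608 ≈ 9.122
SE_diff = √2 · SEM ≈ 12.901
z = |83 − 67| / 12.901 = 16 / 12.901 ≈ 1.240

1.24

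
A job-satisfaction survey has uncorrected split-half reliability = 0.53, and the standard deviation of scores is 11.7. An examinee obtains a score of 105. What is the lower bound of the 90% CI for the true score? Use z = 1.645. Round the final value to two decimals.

r_full = 2·0.53 / (1 + 0.53) ≈ 0.69281
SEM = 11.70000·√(1 − 0.69281) ≈ 6.48469
Half-width = 1.645·6.48469 ≈ 10.66731
Lower limit = 105 − 10.66731 ≈ 94.33269

94.33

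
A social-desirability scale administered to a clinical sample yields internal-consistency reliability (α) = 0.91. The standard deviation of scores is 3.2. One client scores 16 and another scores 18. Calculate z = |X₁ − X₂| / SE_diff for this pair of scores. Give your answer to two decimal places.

1.47

The standard error of measurement is 3.2000*√(1 − 0.9100) ≈ 3.2000*0.3000 ≈ 0.9600.
SE_diff = SEM * √2 ≈ 0.9600 * 1.4142 ≈ 1.3576
z = |16 − 18| / 1.3576 = 2 / 1.3576 ≈ 1.4731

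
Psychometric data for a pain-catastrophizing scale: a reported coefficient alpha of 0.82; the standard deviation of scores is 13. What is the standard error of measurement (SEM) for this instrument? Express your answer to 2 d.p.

The standard error of measurement is 13.0000*√(1 − 0.8200) ≃ 13.0000*0.4243 ≃ 5.5154.

5.52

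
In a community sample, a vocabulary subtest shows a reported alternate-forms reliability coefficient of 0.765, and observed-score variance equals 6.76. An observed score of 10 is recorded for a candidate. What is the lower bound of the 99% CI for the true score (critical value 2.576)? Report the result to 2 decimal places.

6.75

SD = √6.76 = 2.60000
The standard error of measurement is 2.60000*√(1 − 0.76500) ≈ 2.60000*0.48477 ≈ 1.26040.
2.576 * SEM ≈ 3.24678
Lower limit = 10 − 3.24678 ≈ 6.75322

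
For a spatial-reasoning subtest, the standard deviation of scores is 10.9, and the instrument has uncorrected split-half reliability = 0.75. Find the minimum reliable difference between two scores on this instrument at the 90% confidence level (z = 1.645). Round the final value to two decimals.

Spearman-Brown: r = 2(0.75) / (1 + 0.75) = 1.50000 / 1.75000 ≈ 0.85714
SEM = 10.90000·√(1 − 0.85714) ≈ 4.11981
Standard error of the difference = 4.11981·√2 ≈ 5.82630
Smallest detectable difference = 1.645·5.82630 ≈ 9.58426

9.58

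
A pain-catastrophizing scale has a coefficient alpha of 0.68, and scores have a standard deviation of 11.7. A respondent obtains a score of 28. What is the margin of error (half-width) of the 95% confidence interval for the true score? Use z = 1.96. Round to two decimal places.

12.97

SEM = 11.7000 · √(1 − 0.6800) = 11.7000 · √0.3200 ≈ 11.7000 · 0.5657 ≈ 6.6185
1.96 · SEM ≈ 12.9723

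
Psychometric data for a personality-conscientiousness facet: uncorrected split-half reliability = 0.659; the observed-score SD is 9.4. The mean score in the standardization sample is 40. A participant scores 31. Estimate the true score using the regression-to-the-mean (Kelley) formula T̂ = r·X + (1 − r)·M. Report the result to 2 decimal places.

Full-length reliability (Spearman-Brown) = 2(0.659)/(1+0.659) ≈ 0.7945
Estimated true score = 0.7945×31 + (1 − 0.7945)×40 ≈ 32.8499

32.85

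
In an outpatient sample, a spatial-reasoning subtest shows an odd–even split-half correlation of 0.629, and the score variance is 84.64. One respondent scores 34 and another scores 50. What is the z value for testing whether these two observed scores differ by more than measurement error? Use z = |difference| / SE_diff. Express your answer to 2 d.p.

2.58

σ = 84.64^(1/2) = 9.2000
Spearman-Brown: r = 2(0.629) / (1 + 0.629) = 1.2580 / 1.6290 ≈ 0.7723
SEM = 9.2000·√(1 − 0.7723) ≈ 4.3905
SE_diff = SEM · √2 ≈ 4.3905 · 1.4142 ≈ 6.2091
z = |34 − 50| / 6.2091 = 16 / 6.2091 ≈ 2.5769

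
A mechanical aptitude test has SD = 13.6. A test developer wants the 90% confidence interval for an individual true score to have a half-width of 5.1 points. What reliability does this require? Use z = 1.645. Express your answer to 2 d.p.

SEM needed = half-width / z = 5.1/1.645 ≈ 3.100
Required reliability = 1 − (SEM/SD)² = 1 − 0.052 ≈ 0.948

0.95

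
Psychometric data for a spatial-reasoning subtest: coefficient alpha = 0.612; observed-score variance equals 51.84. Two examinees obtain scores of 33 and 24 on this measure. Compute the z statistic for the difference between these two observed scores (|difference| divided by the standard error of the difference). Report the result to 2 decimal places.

σ = 51.84^(1/2) = 7.200
SEM = 7.200 * √(1 − 0.612) = 7.200 * √0.388 ≈ 7.200 * 0.623 ≈ 4.485
Standard error of the difference = 4.485·√2 ≈ 6.343
z = 9 / 6.343 ≈ 1.419

1.42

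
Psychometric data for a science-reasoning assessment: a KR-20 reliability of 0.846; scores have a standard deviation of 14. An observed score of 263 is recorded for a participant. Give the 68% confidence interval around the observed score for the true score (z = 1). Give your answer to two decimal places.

The standard error of measurement is 14.000*√(1 − 0.846) ≈ 14.000*0.392 ≈ 5.494.
Half-width = 1*5.494 ≈ 5.494
CI = 263 ± 5.494 → [257.506, 268.494]

[257.51, 268.49]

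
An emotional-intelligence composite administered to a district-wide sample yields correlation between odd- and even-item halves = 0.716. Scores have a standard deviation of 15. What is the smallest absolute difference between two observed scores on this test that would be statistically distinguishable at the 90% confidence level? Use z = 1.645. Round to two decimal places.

14.20

Spearman-Brown: r = 2(0.716) / (1 + 0.716) = 1.4320 / 1.7160 ≈ 0.8345
SEM = 15.0000 · √(1 − 0.8345) = 15.0000 · √0.1655 ≈ 15.0000 · 0.4068 ≈ 6.1023
SE_diff = √2 · SEM ≈ 8.6299
Minimum reliable difference = 1.645 · SE_diff ≈ 1.645 · 8.6299 ≈ 14.1962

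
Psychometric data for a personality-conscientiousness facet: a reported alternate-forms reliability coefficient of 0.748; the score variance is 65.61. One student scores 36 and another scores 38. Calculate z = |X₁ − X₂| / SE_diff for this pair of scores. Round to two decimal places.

SD = √65.61 ≈ 8.1000
The standard error of measurement is 8.1000×√(1 − 0.7480) ≈ 8.1000×0.5020 ≈ 4.0662.
SE_diff = SEM × √2 ≈ 4.0662 × 1.4142 ≈ 5.7504
z = |36 − 38| / 5.7504 = 2 / 5.7504 ≈ 0.3478

0.35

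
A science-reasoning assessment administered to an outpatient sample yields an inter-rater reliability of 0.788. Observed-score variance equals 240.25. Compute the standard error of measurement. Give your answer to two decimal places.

7.14

SD = √240.25 ≈ 15.5000
SEM = 15.5000*√(1 − 0.7880) ≈ 7.1367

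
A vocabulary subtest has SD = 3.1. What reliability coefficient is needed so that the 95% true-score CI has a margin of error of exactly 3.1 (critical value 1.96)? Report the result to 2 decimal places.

0.74

SEM needed = half-width / z = 3.1/1.96 ≈ 1.58163
r = 1 − (SEM / SD)² = 1 − (1.58163 / 3.1)² ≈ 1 − 0.26031 ≈ 0.73969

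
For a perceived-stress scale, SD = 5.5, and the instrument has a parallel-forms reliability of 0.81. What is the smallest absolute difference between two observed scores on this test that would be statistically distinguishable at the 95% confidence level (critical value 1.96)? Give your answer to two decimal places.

SEM = 5.500 · √(1 − 0.810) = 5.500 · √0.190 ≈ 5.500 · 0.436 ≈ 2.397
SE_diff = SEM · √2 ≈ 2.397 · 1.414 ≈ 3.390
Smallest detectable difference = 1.96·3.390 ≈ 6.645

6.65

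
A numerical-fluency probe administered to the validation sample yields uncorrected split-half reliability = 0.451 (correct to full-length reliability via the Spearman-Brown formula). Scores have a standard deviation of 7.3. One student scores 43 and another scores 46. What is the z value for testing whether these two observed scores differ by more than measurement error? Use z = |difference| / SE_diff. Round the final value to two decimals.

0.47

r_full = 2·0.451 / (1 + 0.451) ≈ 0.622
SEM = 7.300 * √(1 − 0.622) = 7.300 * √0.378 ≈ 7.300 * 0.615 ≈ 4.490
SE_diff = √2 * SEM ≈ 6.350
z = 3 / 6.350 ≈ 0.472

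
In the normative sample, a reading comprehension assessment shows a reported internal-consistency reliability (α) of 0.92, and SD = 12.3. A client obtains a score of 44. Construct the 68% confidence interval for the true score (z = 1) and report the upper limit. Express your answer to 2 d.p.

47.48

SEM = 12.300·√(1 − 0.920) ≃ 3.479
Margin = 1 · 3.479 ≃ 3.479
Upper limit = 44 + 3.479 ≃ 47.479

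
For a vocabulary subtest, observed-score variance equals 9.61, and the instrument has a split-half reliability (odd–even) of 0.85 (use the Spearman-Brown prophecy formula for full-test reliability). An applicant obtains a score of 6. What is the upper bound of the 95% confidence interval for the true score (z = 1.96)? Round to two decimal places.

SD = √9.61 ≈ 3.1000
r_full = 2·0.85 / (1 + 0.85) ≈ 0.9189
SEM = 3.1000·√(1 − 0.9189) ≈ 0.8827
1.96 · SEM ≈ 1.7301
Upper limit = 6 + 1.7301 ≈ 7.7301

7.73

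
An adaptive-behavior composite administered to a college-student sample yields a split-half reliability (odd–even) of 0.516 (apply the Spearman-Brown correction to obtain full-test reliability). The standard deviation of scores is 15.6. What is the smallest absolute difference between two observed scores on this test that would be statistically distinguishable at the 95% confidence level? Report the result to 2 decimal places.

Full-length reliability (Spearman-Brown) = 2(0.516)/(1+0.516) ≈ 0.6807
SEM = 15.6000 × √(1 − 0.6807) = 15.6000 × √0.3193 ≈ 15.6000 × 0.5650 ≈ 8.8145
Standard error of the difference = 8.8145·√2 ≈ 12.4656
Smallest detectable difference = 1.96×12.4656 ≈ 24.4325

24.43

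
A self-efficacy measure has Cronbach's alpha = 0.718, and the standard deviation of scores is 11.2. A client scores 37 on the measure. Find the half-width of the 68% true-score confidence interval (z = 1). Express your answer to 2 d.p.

5.95

SEM = 11.2000 × √(1 − 0.7180) = 11.2000 × √0.2820 ≈ 11.2000 × 0.5310 ≈ 5.9476
Half-width = 1×5.9476 ≈ 5.9476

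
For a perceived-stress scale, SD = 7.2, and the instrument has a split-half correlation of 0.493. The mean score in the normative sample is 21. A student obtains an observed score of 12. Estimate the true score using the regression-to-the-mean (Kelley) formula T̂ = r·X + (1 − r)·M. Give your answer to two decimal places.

r_full = 2·0.493 / (1 + 0.493) ≃ 0.660
T̂ = r·X + (1 − r)·M = 0.660×12 + 0.340×21 ≃ 7.925 + 7.131 ≃ 15.056

15.06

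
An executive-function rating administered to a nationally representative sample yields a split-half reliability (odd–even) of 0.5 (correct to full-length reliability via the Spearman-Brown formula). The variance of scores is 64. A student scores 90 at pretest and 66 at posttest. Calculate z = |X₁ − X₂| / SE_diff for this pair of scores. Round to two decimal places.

3.67

SD = √64 ≈ 8.0000
r_full = 2·0.5 / (1 + 0.5) ≈ 0.6667
SEM = 8.0000 * √(1 − 0.6667) = 8.0000 * √0.3333 ≈ 8.0000 * 0.5774 ≈ 4.6188
Standard error of the difference = 4.6188·√2 ≈ 6.5320
z = |90 − 66| / 6.5320 = 24 / 6.5320 ≈ 3.6742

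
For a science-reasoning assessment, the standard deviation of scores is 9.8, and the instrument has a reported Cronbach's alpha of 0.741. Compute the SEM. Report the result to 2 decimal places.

4.99

SEM = 9.800 · √(1 − 0.741) = 9.800 · √0.259 ≃ 9.800 · 0.509 ≃ 4.987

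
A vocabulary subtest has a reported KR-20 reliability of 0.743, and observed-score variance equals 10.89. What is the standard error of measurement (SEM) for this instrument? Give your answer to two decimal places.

1.67

SD = √10.89 ≈ 3.300
SEM = 3.300 × √(1 − 0.743) = 3.300 × √0.257 ≈ 3.300 × 0.507 ≈ 1.673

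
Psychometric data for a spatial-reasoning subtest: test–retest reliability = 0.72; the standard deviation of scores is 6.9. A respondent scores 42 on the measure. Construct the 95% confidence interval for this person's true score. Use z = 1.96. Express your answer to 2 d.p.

[34.84, 49.16]

SEM = 6.900*√(1 − 0.720) ≈ 3.651
1.96 * SEM ≈ 7.156
Interval: (34.844, 49.156)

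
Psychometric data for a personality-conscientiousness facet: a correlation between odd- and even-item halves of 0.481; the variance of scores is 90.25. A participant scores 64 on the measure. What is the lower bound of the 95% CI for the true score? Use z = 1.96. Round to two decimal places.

SD = √90.25 ≈ 9.500
r_full = 2·0.481 / (1 + 0.481) ≈ 0.650
The standard error of measurement is 9.500×√(1 − 0.650) ≈ 9.500×0.592 ≈ 5.624.
1.96 × SEM ≈ 11.023
Lower limit = 64 − 11.023 ≈ 52.977

52.98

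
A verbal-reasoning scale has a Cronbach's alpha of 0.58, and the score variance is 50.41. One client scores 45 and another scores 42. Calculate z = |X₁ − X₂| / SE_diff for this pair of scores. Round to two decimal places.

0.46

σ = 50.41^(1/2) = 7.100
SEM = 7.100*√(1 − 0.580) ≈ 4.601
SE_diff = √2 * SEM ≈ 6.507
z = |45 − 42| / 6.507 = 3 / 6.507 ≈ 0.461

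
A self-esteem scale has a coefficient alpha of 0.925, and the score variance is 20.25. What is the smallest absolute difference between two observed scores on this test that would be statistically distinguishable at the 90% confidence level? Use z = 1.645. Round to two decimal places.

SD = √20.25 = 4.500
The standard error of measurement is 4.500×√(1 − 0.925) ≈ 4.500×0.274 ≈ 1.232.
SE_diff = SEM × √2 ≈ 1.232 × 1.414 ≈ 1.743
Smallest detectable difference = 1.645×1.743 ≈ 2.867

2.87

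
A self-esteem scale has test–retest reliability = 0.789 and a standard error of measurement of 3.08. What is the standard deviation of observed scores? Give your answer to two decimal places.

SD = SEM / √(1 − r) = 3.08 / √0.2110 ≈ 3.08 / 0.4593 ≈ 6.7052

6.71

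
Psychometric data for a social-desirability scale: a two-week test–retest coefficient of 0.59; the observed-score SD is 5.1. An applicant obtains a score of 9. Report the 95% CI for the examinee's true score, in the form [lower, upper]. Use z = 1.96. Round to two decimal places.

[2.60, 15.40]

The standard error of measurement is 5.100·√(1 − 0.590) ≈ 5.100·0.640 ≈ 3.266.
Half-width = 1.96·3.266 ≈ 6.401
Interval: (2.599, 15.401)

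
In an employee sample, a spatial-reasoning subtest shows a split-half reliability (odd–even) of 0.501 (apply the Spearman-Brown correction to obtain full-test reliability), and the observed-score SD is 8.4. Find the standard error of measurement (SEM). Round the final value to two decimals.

4.84

r_full = 2·0.501 / (1 + 0.501) ≈ 0.6676
The standard error of measurement is 8.4000×√(1 − 0.6676) ≈ 8.4000×0.5766 ≈ 4.8433.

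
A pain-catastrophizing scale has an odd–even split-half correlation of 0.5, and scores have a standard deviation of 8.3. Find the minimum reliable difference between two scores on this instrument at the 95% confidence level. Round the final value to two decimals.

13.28

Full-length reliability (Spearman-Brown) = 2(0.5)/(1+0.5) ≃ 0.6667
SEM = 8.3000 * √(1 − 0.6667) = 8.3000 * √0.3333 ≃ 8.3000 * 0.5774 ≃ 4.7920
SE_diff = √2 * SEM ≃ 6.7769
Minimum reliable difference = 1.96 * SE_diff ≃ 1.96 * 6.7769 ≃ 13.2828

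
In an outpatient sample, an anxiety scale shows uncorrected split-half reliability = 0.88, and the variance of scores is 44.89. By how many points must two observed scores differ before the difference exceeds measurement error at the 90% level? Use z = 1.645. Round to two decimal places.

SD = √44.89 = 6.7000
r_full = 2·0.88 / (1 + 0.88) ≃ 0.9362
The standard error of measurement is 6.7000×√(1 − 0.9362) ≃ 6.7000×0.2526 ≃ 1.6927.
SE_diff = √2 × SEM ≃ 2.3939
Minimum reliable difference = 1.645 × SE_diff ≃ 1.645 × 2.3939 ≃ 3.9379

3.94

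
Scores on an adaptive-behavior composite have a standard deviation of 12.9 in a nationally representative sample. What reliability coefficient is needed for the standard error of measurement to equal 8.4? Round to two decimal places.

r = 1 − (SEM / SD)² = 1 − (8.4000 / 12.9)² ≈ 1 − 0.4240 ≈ 0.5760

0.58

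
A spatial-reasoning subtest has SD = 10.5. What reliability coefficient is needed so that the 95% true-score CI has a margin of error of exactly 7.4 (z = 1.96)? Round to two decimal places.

Required SEM = 7.4 / 1.96 ≈ 3.776
r = 1 − (SEM / SD)² = 1 − (3.776 / 10.5)² ≈ 1 − 0.129 ≈ 0.871

0.87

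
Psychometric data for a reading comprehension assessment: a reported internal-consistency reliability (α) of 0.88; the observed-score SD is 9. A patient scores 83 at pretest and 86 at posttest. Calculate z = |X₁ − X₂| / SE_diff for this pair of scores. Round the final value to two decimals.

0.68

SEM = 9.0000 * √(1 − 0.8800) = 9.0000 * √0.1200 ≈ 9.0000 * 0.3464 ≈ 3.1177
SE_diff = SEM * √2 ≈ 3.1177 * 1.4142 ≈ 4.4091
z = 3 / 4.4091 ≈ 0.6804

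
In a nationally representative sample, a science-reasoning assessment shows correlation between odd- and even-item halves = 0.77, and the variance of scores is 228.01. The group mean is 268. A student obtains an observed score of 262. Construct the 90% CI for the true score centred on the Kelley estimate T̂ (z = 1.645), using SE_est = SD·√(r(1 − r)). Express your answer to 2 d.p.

[254.43, 271.13]

σ = 228.01^(1/2) = 15.100
Full-length reliability (Spearman-Brown) = 2(0.77)/(1+0.77) ≃ 0.870
T̂ = r·X + (1 − r)·M = 0.870·262 + 0.130·268 ≃ 227.955 + 34.825 ≃ 262.780
SE_est = 15.100·√(0.870·0.130) ≃ 5.077
90% CI: 262.780 ± 8.352 ≃ (254.428, 271.132)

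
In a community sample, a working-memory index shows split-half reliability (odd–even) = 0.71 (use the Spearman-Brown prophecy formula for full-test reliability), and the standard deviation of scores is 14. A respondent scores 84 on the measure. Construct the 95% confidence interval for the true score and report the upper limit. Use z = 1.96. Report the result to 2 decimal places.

Spearman-Brown: r = 2(0.71) / (1 + 0.71) = 1.420 / 1.710 ≈ 0.830
The standard error of measurement is 14.000×√(1 − 0.830) ≈ 14.000×0.412 ≈ 5.765.
Half-width = 1.96×5.765 ≈ 11.300
Upper limit = 84 + 11.300 ≈ 95.300

95.30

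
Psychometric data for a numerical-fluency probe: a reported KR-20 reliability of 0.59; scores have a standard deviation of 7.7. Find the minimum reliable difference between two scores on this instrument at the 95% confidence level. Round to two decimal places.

13.67

SEM = 7.7000 × √(1 − 0.5900) = 7.7000 × √0.4100 ≈ 7.7000 × 0.6403 ≈ 4.9304
SE_diff = √2 × SEM ≈ 6.9726
Minimum reliable difference = 1.96 × SE_diff ≈ 1.96 × 6.9726 ≈ 13.6664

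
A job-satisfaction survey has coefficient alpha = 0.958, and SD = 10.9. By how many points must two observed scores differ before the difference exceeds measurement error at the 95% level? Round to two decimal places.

6.19

SEM = 10.900 * √(1 − 0.958) = 10.900 * √0.042 ≈ 10.900 * 0.205 ≈ 2.234
SE_diff = √2 * SEM ≈ 3.159
Minimum reliable difference = 1.96 * SE_diff ≈ 1.96 * 3.159 ≈ 6.192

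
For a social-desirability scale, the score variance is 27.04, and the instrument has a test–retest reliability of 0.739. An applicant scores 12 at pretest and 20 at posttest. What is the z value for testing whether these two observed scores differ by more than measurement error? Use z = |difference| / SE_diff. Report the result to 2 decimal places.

σ = 27.04^(1/2) = 5.20000
SEM = 5.20000 × √(1 − 0.73900) = 5.20000 × √0.26100 ≃ 5.20000 × 0.51088 ≃ 2.65658
SE_diff = SEM × √2 ≃ 2.65658 × 1.41421 ≃ 3.75698
z = 8 / 3.75698 ≃ 2.12937

2.13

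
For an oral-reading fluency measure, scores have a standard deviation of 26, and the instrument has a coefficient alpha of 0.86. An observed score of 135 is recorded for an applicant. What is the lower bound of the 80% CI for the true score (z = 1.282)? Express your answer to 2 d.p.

SEM = 26.00000 · √(1 − 0.86000) = 26.00000 · √0.14000 ≃ 26.00000 · 0.37417 ≃ 9.72831
1.282 · SEM ≃ 12.47169
Lower bound: 135 − 12.47169 = 122.52831

122.53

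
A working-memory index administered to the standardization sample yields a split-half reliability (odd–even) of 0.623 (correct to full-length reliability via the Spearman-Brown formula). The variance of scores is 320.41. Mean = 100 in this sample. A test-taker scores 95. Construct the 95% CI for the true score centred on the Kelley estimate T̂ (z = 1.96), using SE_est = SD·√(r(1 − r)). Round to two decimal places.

SD = √320.41 ≈ 17.900
r_full = 2·0.623 / (1 + 0.623) ≈ 0.768
T̂ = r·X + (1 − r)·M = 0.768×95 + 0.232×100 ≈ 72.933 + 23.229 ≈ 96.161
SE_est = 17.900·√[r(1 − r)] ≈ 7.559
95% CI: 96.161 ± 14.816 ≈ (81.346, 110.977)

[81.35, 110.98]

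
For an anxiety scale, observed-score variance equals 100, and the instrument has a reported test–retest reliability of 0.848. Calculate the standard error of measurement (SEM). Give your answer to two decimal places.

3.90

SD = √100 = 10.0000
SEM = 10.0000·√(1 − 0.8480) ≈ 3.8987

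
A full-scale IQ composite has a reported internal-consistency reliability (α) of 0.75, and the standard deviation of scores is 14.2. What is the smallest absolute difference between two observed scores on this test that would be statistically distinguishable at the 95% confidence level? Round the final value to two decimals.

SEM = 14.20000 × √(1 − 0.75000) = 14.20000 × √0.25000 ≃ 14.20000 × 0.50000 ≃ 7.10000
SE_diff = SEM × √2 ≃ 7.10000 × 1.41421 ≃ 10.04092
Minimum reliable difference = 1.96 × SE_diff ≃ 1.96 × 10.04092 ≃ 19.68020

19.68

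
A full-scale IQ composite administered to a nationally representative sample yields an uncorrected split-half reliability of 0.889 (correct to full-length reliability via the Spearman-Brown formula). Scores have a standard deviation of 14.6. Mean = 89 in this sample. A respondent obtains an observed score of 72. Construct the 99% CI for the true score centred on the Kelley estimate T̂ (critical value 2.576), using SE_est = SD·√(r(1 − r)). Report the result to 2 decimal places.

Full-length reliability (Spearman-Brown) = 2(0.889)/(1+0.889) ≈ 0.9412
T̂ = r·X + (1 − r)·M = 0.9412*72 + 0.0588*89 ≈ 67.7692 + 5.2298 ≈ 72.9989
SE_est = SD * √(r(1 − r)) = 14.6000 * √0.0553 ≈ 14.6000 * 0.2352 ≈ 3.4336
99% CI: 72.9989 ± 8.8449 ≈ (64.1540, 81.8439)

[64.15, 81.84]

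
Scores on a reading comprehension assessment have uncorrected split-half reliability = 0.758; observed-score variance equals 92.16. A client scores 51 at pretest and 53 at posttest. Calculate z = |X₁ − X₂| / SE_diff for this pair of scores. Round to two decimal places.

SD = √92.16 ≃ 9.6000
r_full = 2·0.758 / (1 + 0.758) ≃ 0.8623
SEM = 9.6000·√(1 − 0.8623) ≃ 3.5618
SE_diff = √2 · SEM ≃ 5.0371
z = 2 / 5.0371 ≃ 0.3971

0.40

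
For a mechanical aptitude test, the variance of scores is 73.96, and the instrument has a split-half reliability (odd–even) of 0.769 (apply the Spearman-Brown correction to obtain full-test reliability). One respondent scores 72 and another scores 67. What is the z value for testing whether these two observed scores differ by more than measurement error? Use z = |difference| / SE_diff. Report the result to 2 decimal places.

1.14

SD = √73.96 ≈ 8.600
Full-length reliability (Spearman-Brown) = 2(0.769)/(1+0.769) ≈ 0.869
SEM = 8.600·√(1 − 0.869) ≈ 3.108
SE_diff = √2 · SEM ≈ 4.395
z = |72 − 67| / 4.395 = 5 / 4.395 ≈ 1.138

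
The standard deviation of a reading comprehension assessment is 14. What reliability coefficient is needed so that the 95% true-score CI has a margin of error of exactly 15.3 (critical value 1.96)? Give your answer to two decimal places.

Required SEM = 15.3 / 1.96 ≈ 7.8061
r = 1 − (SEM / SD)² = 1 − (7.8061 / 14)² ≈ 1 − 0.3109 ≈ 0.6891

0.69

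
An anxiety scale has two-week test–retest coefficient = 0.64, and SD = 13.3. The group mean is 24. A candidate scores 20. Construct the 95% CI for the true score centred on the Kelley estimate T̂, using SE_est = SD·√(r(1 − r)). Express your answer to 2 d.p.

[8.93, 33.95]

Estimated true score = 0.6400×20 + (1 − 0.6400)×24 ≃ 21.4400
SE_est = SD × √(r(1 − r)) = 13.3000 × √0.2304 ≃ 13.3000 × 0.4800 ≃ 6.3840
CI = 21.4400 ± 1.96 × 6.3840 → [8.9274, 33.9526]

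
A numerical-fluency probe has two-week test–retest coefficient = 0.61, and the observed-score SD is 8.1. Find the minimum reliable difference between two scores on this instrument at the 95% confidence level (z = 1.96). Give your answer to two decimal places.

14.02

SEM = 8.1000·√(1 − 0.6100) ≈ 5.0584
SE_diff = √2 · SEM ≈ 7.1537
Smallest detectable difference = 1.96·7.1537 ≈ 14.0213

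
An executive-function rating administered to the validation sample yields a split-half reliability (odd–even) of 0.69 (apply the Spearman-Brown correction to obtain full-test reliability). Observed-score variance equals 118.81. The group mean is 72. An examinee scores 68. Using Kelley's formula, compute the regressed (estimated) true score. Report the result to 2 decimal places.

68.73

Full-length reliability (Spearman-Brown) = 2(0.69)/(1+0.69) ≈ 0.8166
T̂ = 0.8166(68) + 0.1834(72) ≈ 68.7337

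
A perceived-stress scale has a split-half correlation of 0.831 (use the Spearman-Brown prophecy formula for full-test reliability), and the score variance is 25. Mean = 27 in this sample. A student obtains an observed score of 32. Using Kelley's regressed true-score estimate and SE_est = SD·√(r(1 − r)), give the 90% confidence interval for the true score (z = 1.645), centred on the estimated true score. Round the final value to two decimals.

SD = √25 = 5.0000
r_full = 2·0.831 / (1 + 0.831) ≈ 0.9077
Estimated true score = 0.9077·32 + (1 − 0.9077)·27 ≈ 31.5385
SE_est = SD · √(r(1 − r)) = 5.0000 · √0.0838 ≈ 5.0000 · 0.2894 ≈ 1.4472
CI = 31.5385 ± 1.645 · 1.4472 → [29.1578, 33.9192]

[29.16, 33.92]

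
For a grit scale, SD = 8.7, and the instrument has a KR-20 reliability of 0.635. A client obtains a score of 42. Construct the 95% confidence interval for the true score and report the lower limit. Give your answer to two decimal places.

31.70

SEM = 8.700·√(1 − 0.635) ≈ 5.256
Half-width = 1.96·5.256 ≈ 10.302
Lower bound: 42 − 10.302 = 31.698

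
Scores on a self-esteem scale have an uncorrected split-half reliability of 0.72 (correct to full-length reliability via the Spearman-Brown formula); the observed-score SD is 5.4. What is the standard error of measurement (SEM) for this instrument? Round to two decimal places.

2.18

Full-length reliability (Spearman-Brown) = 2(0.72)/(1+0.72) ≈ 0.8372
SEM = 5.4000 × √(1 − 0.8372) = 5.4000 × √0.1628 ≈ 5.4000 × 0.4035 ≈ 2.1788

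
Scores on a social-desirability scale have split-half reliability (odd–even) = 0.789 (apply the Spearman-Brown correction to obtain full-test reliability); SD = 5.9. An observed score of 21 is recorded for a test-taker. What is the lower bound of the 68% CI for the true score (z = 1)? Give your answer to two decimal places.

Full-length reliability (Spearman-Brown) = 2(0.789)/(1+0.789) ≈ 0.882
SEM = 5.900×√(1 − 0.882) ≈ 2.026
1 × SEM ≈ 2.026
Lower bound: 21 − 2.026 = 18.974

18.97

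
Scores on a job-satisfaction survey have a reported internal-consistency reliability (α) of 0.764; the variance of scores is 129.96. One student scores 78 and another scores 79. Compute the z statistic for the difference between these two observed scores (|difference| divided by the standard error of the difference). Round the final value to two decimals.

SD = √129.96 ≃ 11.400
The standard error of measurement is 11.400*√(1 − 0.764) ≃ 11.400*0.486 ≃ 5.538.
SE_diff = SEM * √2 ≃ 5.538 * 1.414 ≃ 7.832
z = 1 / 7.832 ≃ 0.128

0.13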